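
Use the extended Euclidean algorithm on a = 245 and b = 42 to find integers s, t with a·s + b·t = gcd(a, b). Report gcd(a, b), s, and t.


Euclidean algorithm on (245, 42) — divide until remainder is 0:
  245 = 5 · 42 + 35
  42 = 1 · 35 + 7
  35 = 5 · 7 + 0
gcd(245, 42) = 7.
Track Bezout coefficients alongside the remainders: start with r₀ = 245 = a·1 + b·0 (s = 1, t = 0) and r₁ = 42 = a·0 + b·1 (s = 0, t = 1); each new remainder r_{k+1} = r_{k-1} − q_k·r_k inherits s_{k+1} = s_{k-1} − q_k·s_k, t_{k+1} = t_{k-1} − q_k·t_k, so r_k = a·s_k + b·t_k at every step:
  q = 5: r = 35, s = 1 − 5·0 = 1, t = 0 − 5·1 = -5  (check: 245·1 + 42·(-5) = 35)
  q = 1: r = 7, s = 0 − 1·1 = -1, t = 1 − 1·(-5) = 6  (check: 245·(-1) + 42·6 = 7)
The row with r = 7 (the gcd) gives the Bezout coefficients s = -1, t = 6.
Result: 245 · (-1) + 42 · (6) = 7.

gcd(245, 42) = 7; s = -1, t = 6 (check: 245·(-1) + 42·6 = 7).


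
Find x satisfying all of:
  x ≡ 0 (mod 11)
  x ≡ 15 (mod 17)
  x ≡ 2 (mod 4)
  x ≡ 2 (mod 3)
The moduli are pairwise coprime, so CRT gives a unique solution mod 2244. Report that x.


Product of moduli M = 11 · 17 · 4 · 3 = 2244.
Merge one congruence at a time:
  Start: x ≡ 0 (mod 11).
  Combine with x ≡ 15 (mod 17); new modulus lcm = 187.
    Write x = 0 + 11·t and substitute into x ≡ 15 (mod 17): 11·t ≡ 15 − 0 = 15 (mod 17).
    The inverse of 11 mod 17 is 14 (since 11·14 = 154 = 9·17 + 1), so t ≡ 14·15 = 210 ≡ 6 (mod 17).
    Then x = 0 + 11·6 = 66, valid modulo lcm(11, 17) = 187: x ≡ 66 (mod 187).
  Combine with x ≡ 2 (mod 4); new modulus lcm = 748.
    Write x = 66 + 187·t and substitute into x ≡ 2 (mod 4): 187·t ≡ 2 − 66 = -64 (mod 4).
    Reduce coefficients mod 4: 3·t ≡ 0 (mod 4).
    The inverse of 3 mod 4 is 3 (since 3·3 = 9 = 2·4 + 1), so t ≡ 3·0 = 0 ≡ 0 (mod 4).
    Then x = 66 + 187·0 = 66, valid modulo lcm(187, 4) = 748: x ≡ 66 (mod 748).
  Combine with x ≡ 2 (mod 3); new modulus lcm = 2244.
    Write x = 66 + 748·t and substitute into x ≡ 2 (mod 3): 748·t ≡ 2 − 66 = -64 (mod 3).
    Reduce coefficients mod 3: 1·t ≡ 2 (mod 3).
    So t ≡ 2 (mod 3).
    Then x = 66 + 748·2 = 1562, valid modulo lcm(748, 3) = 2244: x ≡ 1562 (mod 2244).
Verify against each original: 1562 mod 11 = 0, 1562 mod 17 = 15, 1562 mod 4 = 2, 1562 mod 3 = 2.

x ≡ 1562 (mod 2244).


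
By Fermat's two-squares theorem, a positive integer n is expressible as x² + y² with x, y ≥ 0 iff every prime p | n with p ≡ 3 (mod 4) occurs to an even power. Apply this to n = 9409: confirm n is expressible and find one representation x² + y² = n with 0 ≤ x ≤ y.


Step 1: Factor n = 9409 = 97^2.
Step 2: Check the mod-4 condition on each prime factor: 97 ≡ 1 (mod 4), exponent 2.
All primes ≡ 3 (mod 4) appear to even exponent (or don't appear), so by the two-squares theorem n IS expressible as a sum of two squares.
Step 3: Build a representation. Here n = 97 · 97 is a product of primes ≡ 1 (mod 4). Each prime p ≡ 1 (mod 4) is itself a sum of two squares; find a² by testing p − a² for a perfect square:
  97: 97 − 1² = 96, 97 − 2² = 93, 97 − 3² = 88, 97 − 4² = 81 = 9² ⇒ 97 = 4² + 9².
  Combine using the Brahmagupta–Fibonacci identity (a² + b²)(c² + d²) = (ac − bd)² + (ad + bc)² = (ac + bd)² + (ad − bc)²:
  97 · 97 = 9409: from (4² + 9²)(4² + 9²), take (4·4 − 9·9, 4·9 + 9·4) = (16 − 81, 36 + 36) = (-65, 72); dropping signs (only squares matter) gives (65, 72); check 65² + 72² = 4225 + 5184 = 9409 ✓.
Step 4: Order so x ≤ y and verify: 65² + 72² = 4225 + 5184 = 9409 = n. ✓

n = 9409 = 65² + 72² (one valid representation with x ≤ y).


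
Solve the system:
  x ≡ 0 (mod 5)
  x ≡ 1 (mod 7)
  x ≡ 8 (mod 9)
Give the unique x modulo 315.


Moduli 5, 7, 9 are pairwise coprime; by CRT there is a unique solution modulo M = 5 · 7 · 9 = 315.
Solve pairwise, accumulating the modulus:
  Start with x ≡ 0 (mod 5).
  Combine with x ≡ 1 (mod 7): since gcd(5, 7) = 1, we get a unique residue mod 35.
    Write x = 0 + 5·t and substitute into x ≡ 1 (mod 7): 5·t ≡ 1 − 0 = 1 (mod 7).
    The inverse of 5 mod 7 is 3 (since 5·3 = 15 = 2·7 + 1), so t ≡ 3·1 = 3 ≡ 3 (mod 7).
    Then x = 0 + 5·3 = 15, valid modulo lcm(5, 7) = 35: x ≡ 15 (mod 35).
  Combine with x ≡ 8 (mod 9): since gcd(35, 9) = 1, we get a unique residue mod 315.
    Write x = 15 + 35·t and substitute into x ≡ 8 (mod 9): 35·t ≡ 8 − 15 = -7 (mod 9).
    Reduce coefficients mod 9: 8·t ≡ 2 (mod 9).
    The inverse of 8 mod 9 is 8 (since 8·8 = 64 = 7·9 + 1), so t ≡ 8·2 = 16 ≡ 7 (mod 9).
    Then x = 15 + 35·7 = 260, valid modulo lcm(35, 9) = 315: x ≡ 260 (mod 315).
Verify: 260 mod 5 = 0 ✓, 260 mod 7 = 1 ✓, 260 mod 9 = 8 ✓.

x ≡ 260 (mod 315).


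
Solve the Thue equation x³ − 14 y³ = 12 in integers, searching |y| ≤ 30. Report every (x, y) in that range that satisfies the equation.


The equation is x³ - 14y³ = 12. For fixed y, x³ = 14·y³ + 12, so a solution requires the RHS to be a perfect cube.
Strategy: iterate y from -30 to 30, compute RHS = 14·y³ + 12, and check whether it is a (positive or negative) perfect cube.
Check small values of y:
  y = 0: RHS = 12 is not a perfect cube.
  y = 1: RHS = 26 is not a perfect cube.
  y = -1: RHS = -2 is not a perfect cube.
  y = 2: RHS = 124 is not a perfect cube.
  y = -2: RHS = -100 is not a perfect cube.
  y = 3: RHS = 390 is not a perfect cube.
  y = -3: RHS = -366 is not a perfect cube.
Continuing the search up to |y| = 30 finds no solutions either.
No (x, y) in the scanned range satisfies the equation.

No integer solutions with |y| ≤ 30.


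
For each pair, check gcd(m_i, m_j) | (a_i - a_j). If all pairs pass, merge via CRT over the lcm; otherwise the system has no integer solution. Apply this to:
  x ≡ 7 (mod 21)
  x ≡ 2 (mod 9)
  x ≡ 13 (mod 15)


Moduli 21, 9, 15 are not pairwise coprime, so CRT works modulo lcm(m_i) when all pairwise compatibility conditions hold.
Pairwise compatibility: gcd(m_i, m_j) must divide a_i - a_j for every pair.
Merge one congruence at a time:
  Start: x ≡ 7 (mod 21).
  Combine with x ≡ 2 (mod 9): gcd(21, 9) = 3, and 2 - 7 = -5 is NOT divisible by 3.
    ⇒ system is inconsistent (no integer solution).

No solution (the system is inconsistent).


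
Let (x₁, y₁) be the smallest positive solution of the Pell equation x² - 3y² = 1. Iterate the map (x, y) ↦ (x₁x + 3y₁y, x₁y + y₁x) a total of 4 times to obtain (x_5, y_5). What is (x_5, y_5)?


Step 1: Find the fundamental solution (x₁, y₁) of x² - 3y² = 1.
  Expand √3 as a continued fraction. a₀ = ⌊√3⌋ = 1; iterate m_{k+1} = d_k·a_k − m_k, d_{k+1} = (3 − m_{k+1}²)/d_k, a_{k+1} = ⌊(a₀ + m_{k+1})/d_{k+1}⌋ (starting m₀ = 0, d₀ = 1), with convergents p_k = a_k·p_{k-1} + p_{k-2}, q_k = a_k·q_{k-1} + q_{k-2} (p₋₁ = 1, q₋₁ = 0):
  k = 0: a₀ = 1; p₀/q₀ = 1/1; p₀² − 3·q₀² = 1 − 3 = -2.
  k = 1: m = 1, d = 2, a = ⌊(1 + 1)/2⌋ = 1; p/q = (1·1 + 1)/(1·1 + 0) = 2/1; p² − 3·q² = 4 − 3 = 1.
  The first convergent with p² − 3·q² = 1 gives the fundamental solution (x₁, y₁) = (2, 1).
Step 2: Apply the recurrence (x_{n+1}, y_{n+1}) = (x₁x_n + 3y₁y_n, x₁y_n + y₁x_n) repeatedly.
  From (x_1, y_1) = (2, 1): x_2 = 2·2 + 3·1·1 = 7; y_2 = 2·1 + 1·2 = 4.
  From (x_2, y_2) = (7, 4): x_3 = 2·7 + 3·1·4 = 26; y_3 = 2·4 + 1·7 = 15.
  From (x_3, y_3) = (26, 15): x_4 = 2·26 + 3·1·15 = 97; y_4 = 2·15 + 1·26 = 56.
  From (x_4, y_4) = (97, 56): x_5 = 2·97 + 3·1·56 = 362; y_5 = 2·56 + 1·97 = 209.
Step 3: Verify x_5² - 3·y_5² = 131044 - 131043 = 1 (should be 1). ✓

(x_1, y_1) = (2, 1); (x_5, y_5) = (362, 209).


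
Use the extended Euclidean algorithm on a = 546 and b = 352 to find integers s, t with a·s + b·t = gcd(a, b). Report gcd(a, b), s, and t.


Euclidean algorithm on (546, 352) — divide until remainder is 0:
  546 = 1 · 352 + 194
  352 = 1 · 194 + 158
  194 = 1 · 158 + 36
  158 = 4 · 36 + 14
  36 = 2 · 14 + 8
  14 = 1 · 8 + 6
  8 = 1 · 6 + 2
  6 = 3 · 2 + 0
gcd(546, 352) = 2.
Track Bezout coefficients alongside the remainders: start with r₀ = 546 = a·1 + b·0 (s = 1, t = 0) and r₁ = 352 = a·0 + b·1 (s = 0, t = 1); each new remainder r_{k+1} = r_{k-1} − q_k·r_k inherits s_{k+1} = s_{k-1} − q_k·s_k, t_{k+1} = t_{k-1} − q_k·t_k, so r_k = a·s_k + b·t_k at every step:
  q = 1: r = 194, s = 1 − 1·0 = 1, t = 0 − 1·1 = -1  (check: 546·1 + 352·(-1) = 194)
  q = 1: r = 158, s = 0 − 1·1 = -1, t = 1 − 1·(-1) = 2  (check: 546·(-1) + 352·2 = 158)
  q = 1: r = 36, s = 1 − 1·(-1) = 2, t = -1 − 1·2 = -3  (check: 546·2 + 352·(-3) = 36)
  q = 4: r = 14, s = -1 − 4·2 = -9, t = 2 − 4·(-3) = 14  (check: 546·(-9) + 352·14 = 14)
  q = 2: r = 8, s = 2 − 2·(-9) = 20, t = -3 − 2·14 = -31  (check: 546·20 + 352·(-31) = 8)
  q = 1: r = 6, s = -9 − 1·20 = -29, t = 14 − 1·(-31) = 45  (check: 546·(-29) + 352·45 = 6)
  q = 1: r = 2, s = 20 − 1·(-29) = 49, t = -31 − 1·45 = -76  (check: 546·49 + 352·(-76) = 2)
The row with r = 2 (the gcd) gives the Bezout coefficients s = 49, t = -76.
Result: 546 · (49) + 352 · (-76) = 2.

gcd(546, 352) = 2; s = 49, t = -76 (check: 546·49 + 352·(-76) = 2).


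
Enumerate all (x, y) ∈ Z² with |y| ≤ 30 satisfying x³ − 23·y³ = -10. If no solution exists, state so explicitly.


The equation is x³ - 23y³ = -10. For fixed y, x³ = 23·y³ − 10, so a solution requires the RHS to be a perfect cube.
Strategy: iterate y from -30 to 30, compute RHS = 23·y³ − 10, and check whether it is a (positive or negative) perfect cube.
Check small values of y:
  y = 0: RHS = -10 is not a perfect cube.
  y = 1: RHS = 13 is not a perfect cube.
  y = -1: RHS = -33 is not a perfect cube.
  y = 2: RHS = 174 is not a perfect cube.
  y = -2: RHS = -194 is not a perfect cube.
  y = 3: RHS = 611 is not a perfect cube.
  y = -3: RHS = -631 is not a perfect cube.
Continuing the search up to |y| = 30 finds no solutions either.
No (x, y) in the scanned range satisfies the equation.

No integer solutions with |y| ≤ 30.


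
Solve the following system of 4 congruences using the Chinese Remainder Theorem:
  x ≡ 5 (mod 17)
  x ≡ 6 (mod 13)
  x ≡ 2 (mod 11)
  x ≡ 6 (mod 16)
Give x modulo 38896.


Product of moduli M = 17 · 13 · 11 · 16 = 38896.
Merge one congruence at a time:
  Start: x ≡ 5 (mod 17).
  Combine with x ≡ 6 (mod 13); new modulus lcm = 221.
    Write x = 5 + 17·t and substitute into x ≡ 6 (mod 13): 17·t ≡ 6 − 5 = 1 (mod 13).
    Reduce coefficients mod 13: 4·t ≡ 1 (mod 13).
    The inverse of 4 mod 13 is 10 (since 4·10 = 40 = 3·13 + 1), so t ≡ 10·1 = 10 ≡ 10 (mod 13).
    Then x = 5 + 17·10 = 175, valid modulo lcm(17, 13) = 221: x ≡ 175 (mod 221).
  Combine with x ≡ 2 (mod 11); new modulus lcm = 2431.
    Write x = 175 + 221·t and substitute into x ≡ 2 (mod 11): 221·t ≡ 2 − 175 = -173 (mod 11).
    Reduce coefficients mod 11: 1·t ≡ 3 (mod 11).
    So t ≡ 3 (mod 11).
    Then x = 175 + 221·3 = 838, valid modulo lcm(221, 11) = 2431: x ≡ 838 (mod 2431).
  Combine with x ≡ 6 (mod 16); new modulus lcm = 38896.
    Write x = 838 + 2431·t and substitute into x ≡ 6 (mod 16): 2431·t ≡ 6 − 838 = -832 (mod 16).
    Reduce coefficients mod 16: 15·t ≡ 0 (mod 16).
    The inverse of 15 mod 16 is 15 (since 15·15 = 225 = 14·16 + 1), so t ≡ 15·0 = 0 ≡ 0 (mod 16).
    Then x = 838 + 2431·0 = 838, valid modulo lcm(2431, 16) = 38896: x ≡ 838 (mod 38896).
Verify against each original: 838 mod 17 = 5, 838 mod 13 = 6, 838 mod 11 = 2, 838 mod 16 = 6.

x ≡ 838 (mod 38896).


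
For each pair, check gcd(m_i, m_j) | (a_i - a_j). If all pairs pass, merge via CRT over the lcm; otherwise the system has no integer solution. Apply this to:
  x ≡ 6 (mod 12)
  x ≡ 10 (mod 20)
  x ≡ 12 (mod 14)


Moduli 12, 20, 14 are not pairwise coprime, so CRT works modulo lcm(m_i) when all pairwise compatibility conditions hold.
Pairwise compatibility: gcd(m_i, m_j) must divide a_i - a_j for every pair.
Merge one congruence at a time:
  Start: x ≡ 6 (mod 12).
  Combine with x ≡ 10 (mod 20): gcd(12, 20) = 4; 10 - 6 = 4, which IS divisible by 4, so compatible.
    Write x = 6 + 12·t and substitute into x ≡ 10 (mod 20): 12·t ≡ 10 − 6 = 4 (mod 20).
    Divide the congruence (and modulus) by g = 4: 3·t ≡ 1 (mod 5).
    The inverse of 3 mod 5 is 2 (since 3·2 = 6 = 1·5 + 1), so t ≡ 2·1 = 2 ≡ 2 (mod 5).
    Then x = 6 + 12·2 = 30, valid modulo lcm(12, 20) = 60: x ≡ 30 (mod 60).
  Combine with x ≡ 12 (mod 14): gcd(60, 14) = 2; 12 - 30 = -18, which IS divisible by 2, so compatible.
    Write x = 30 + 60·t and substitute into x ≡ 12 (mod 14): 60·t ≡ 12 − 30 = -18 (mod 14).
    Divide the congruence (and modulus) by g = 2: 30·t ≡ -9 (mod 7).
    Reduce coefficients mod 7: 2·t ≡ 5 (mod 7).
    The inverse of 2 mod 7 is 4 (since 2·4 = 8 = 1·7 + 1), so t ≡ 4·5 = 20 ≡ 6 (mod 7).
    Then x = 30 + 60·6 = 390, valid modulo lcm(60, 14) = 420: x ≡ 390 (mod 420).
Verify: 390 mod 12 = 6, 390 mod 20 = 10, 390 mod 14 = 12.

x ≡ 390 (mod 420).


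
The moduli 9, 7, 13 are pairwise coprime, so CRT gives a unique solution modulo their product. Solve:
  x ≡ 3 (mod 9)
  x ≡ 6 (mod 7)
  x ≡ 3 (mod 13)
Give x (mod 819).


Moduli 9, 7, 13 are pairwise coprime; by CRT there is a unique solution modulo M = 9 · 7 · 13 = 819.
Solve pairwise, accumulating the modulus:
  Start with x ≡ 3 (mod 9).
  Combine with x ≡ 6 (mod 7): since gcd(9, 7) = 1, we get a unique residue mod 63.
    Write x = 3 + 9·t and substitute into x ≡ 6 (mod 7): 9·t ≡ 6 − 3 = 3 (mod 7).
    Reduce coefficients mod 7: 2·t ≡ 3 (mod 7).
    The inverse of 2 mod 7 is 4 (since 2·4 = 8 = 1·7 + 1), so t ≡ 4·3 = 12 ≡ 5 (mod 7).
    Then x = 3 + 9·5 = 48, valid modulo lcm(9, 7) = 63: x ≡ 48 (mod 63).
  Combine with x ≡ 3 (mod 13): since gcd(63, 13) = 1, we get a unique residue mod 819.
    Write x = 48 + 63·t and substitute into x ≡ 3 (mod 13): 63·t ≡ 3 − 48 = -45 (mod 13).
    Reduce coefficients mod 13: 11·t ≡ 7 (mod 13).
    The inverse of 11 mod 13 is 6 (since 11·6 = 66 = 5·13 + 1), so t ≡ 6·7 = 42 ≡ 3 (mod 13).
    Then x = 48 + 63·3 = 237, valid modulo lcm(63, 13) = 819: x ≡ 237 (mod 819).
Verify: 237 mod 9 = 3 ✓, 237 mod 7 = 6 ✓, 237 mod 13 = 3 ✓.

x ≡ 237 (mod 819).


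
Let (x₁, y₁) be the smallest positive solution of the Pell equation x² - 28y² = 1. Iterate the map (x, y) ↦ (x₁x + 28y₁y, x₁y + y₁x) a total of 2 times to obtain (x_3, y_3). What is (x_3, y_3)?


Step 1: Find the fundamental solution (x₁, y₁) of x² - 28y² = 1.
  Expand √28 as a continued fraction. a₀ = ⌊√28⌋ = 5; iterate m_{k+1} = d_k·a_k − m_k, d_{k+1} = (28 − m_{k+1}²)/d_k, a_{k+1} = ⌊(a₀ + m_{k+1})/d_{k+1}⌋ (starting m₀ = 0, d₀ = 1), with convergents p_k = a_k·p_{k-1} + p_{k-2}, q_k = a_k·q_{k-1} + q_{k-2} (p₋₁ = 1, q₋₁ = 0):
  k = 0: a₀ = 5; p₀/q₀ = 5/1; p₀² − 28·q₀² = 25 − 28 = -3.
  k = 1: m = 5, d = 3, a = ⌊(5 + 5)/3⌋ = 3; p/q = (3·5 + 1)/(3·1 + 0) = 16/3; p² − 28·q² = 256 − 252 = 4.
  k = 2: m = 4, d = 4, a = ⌊(5 + 4)/4⌋ = 2; p/q = (2·16 + 5)/(2·3 + 1) = 37/7; p² − 28·q² = 1369 − 1372 = -3.
  k = 3: m = 4, d = 3, a = ⌊(5 + 4)/3⌋ = 3; p/q = (3·37 + 16)/(3·7 + 3) = 127/24; p² − 28·q² = 16129 − 16128 = 1.
  The first convergent with p² − 28·q² = 1 gives the fundamental solution (x₁, y₁) = (127, 24).
Step 2: Apply the recurrence (x_{n+1}, y_{n+1}) = (x₁x_n + 28y₁y_n, x₁y_n + y₁x_n) repeatedly.
  From (x_1, y_1) = (127, 24): x_2 = 127·127 + 28·24·24 = 32257; y_2 = 127·24 + 24·127 = 6096.
  From (x_2, y_2) = (32257, 6096): x_3 = 127·32257 + 28·24·6096 = 8193151; y_3 = 127·6096 + 24·32257 = 1548360.
Step 3: Verify x_3² - 28·y_3² = 67127723308801 - 67127723308800 = 1 (should be 1). ✓

(x_1, y_1) = (127, 24); (x_3, y_3) = (8193151, 1548360).


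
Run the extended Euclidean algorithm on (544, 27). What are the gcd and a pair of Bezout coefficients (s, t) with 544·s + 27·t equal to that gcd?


Euclidean algorithm on (544, 27) — divide until remainder is 0:
  544 = 20 · 27 + 4
  27 = 6 · 4 + 3
  4 = 1 · 3 + 1
  3 = 3 · 1 + 0
gcd(544, 27) = 1.
Track Bezout coefficients alongside the remainders: start with r₀ = 544 = a·1 + b·0 (s = 1, t = 0) and r₁ = 27 = a·0 + b·1 (s = 0, t = 1); each new remainder r_{k+1} = r_{k-1} − q_k·r_k inherits s_{k+1} = s_{k-1} − q_k·s_k, t_{k+1} = t_{k-1} − q_k·t_k, so r_k = a·s_k + b·t_k at every step:
  q = 20: r = 4, s = 1 − 20·0 = 1, t = 0 − 20·1 = -20  (check: 544·1 + 27·(-20) = 4)
  q = 6: r = 3, s = 0 − 6·1 = -6, t = 1 − 6·(-20) = 121  (check: 544·(-6) + 27·121 = 3)
  q = 1: r = 1, s = 1 − 1·(-6) = 7, t = -20 − 1·121 = -141  (check: 544·7 + 27·(-141) = 1)
The row with r = 1 (the gcd) gives the Bezout coefficients s = 7, t = -141.
Result: 544 · (7) + 27 · (-141) = 1.

gcd(544, 27) = 1; s = 7, t = -141 (check: 544·7 + 27·(-141) = 1).


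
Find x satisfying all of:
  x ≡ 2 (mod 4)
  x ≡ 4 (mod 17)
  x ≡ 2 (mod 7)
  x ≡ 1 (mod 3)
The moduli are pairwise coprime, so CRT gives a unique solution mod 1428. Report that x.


Product of moduli M = 4 · 17 · 7 · 3 = 1428.
Merge one congruence at a time:
  Start: x ≡ 2 (mod 4).
  Combine with x ≡ 4 (mod 17); new modulus lcm = 68.
    Write x = 2 + 4·t and substitute into x ≡ 4 (mod 17): 4·t ≡ 4 − 2 = 2 (mod 17).
    The inverse of 4 mod 17 is 13 (since 4·13 = 52 = 3·17 + 1), so t ≡ 13·2 = 26 ≡ 9 (mod 17).
    Then x = 2 + 4·9 = 38, valid modulo lcm(4, 17) = 68: x ≡ 38 (mod 68).
  Combine with x ≡ 2 (mod 7); new modulus lcm = 476.
    Write x = 38 + 68·t and substitute into x ≡ 2 (mod 7): 68·t ≡ 2 − 38 = -36 (mod 7).
    Reduce coefficients mod 7: 5·t ≡ 6 (mod 7).
    The inverse of 5 mod 7 is 3 (since 5·3 = 15 = 2·7 + 1), so t ≡ 3·6 = 18 ≡ 4 (mod 7).
    Then x = 38 + 68·4 = 310, valid modulo lcm(68, 7) = 476: x ≡ 310 (mod 476).
  Combine with x ≡ 1 (mod 3); new modulus lcm = 1428.
    Write x = 310 + 476·t and substitute into x ≡ 1 (mod 3): 476·t ≡ 1 − 310 = -309 (mod 3).
    Reduce coefficients mod 3: 2·t ≡ 0 (mod 3).
    The inverse of 2 mod 3 is 2 (since 2·2 = 4 = 1·3 + 1), so t ≡ 2·0 = 0 ≡ 0 (mod 3).
    Then x = 310 + 476·0 = 310, valid modulo lcm(476, 3) = 1428: x ≡ 310 (mod 1428).
Verify against each original: 310 mod 4 = 2, 310 mod 17 = 4, 310 mod 7 = 2, 310 mod 3 = 1.

x ≡ 310 (mod 1428).


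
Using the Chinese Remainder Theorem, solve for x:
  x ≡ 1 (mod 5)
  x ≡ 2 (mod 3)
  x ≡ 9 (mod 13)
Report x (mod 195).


Moduli 5, 3, 13 are pairwise coprime; by CRT there is a unique solution modulo M = 5 · 3 · 13 = 195.
Solve pairwise, accumulating the modulus:
  Start with x ≡ 1 (mod 5).
  Combine with x ≡ 2 (mod 3): since gcd(5, 3) = 1, we get a unique residue mod 15.
    Write x = 1 + 5·t and substitute into x ≡ 2 (mod 3): 5·t ≡ 2 − 1 = 1 (mod 3).
    Reduce coefficients mod 3: 2·t ≡ 1 (mod 3).
    The inverse of 2 mod 3 is 2 (since 2·2 = 4 = 1·3 + 1), so t ≡ 2·1 = 2 ≡ 2 (mod 3).
    Then x = 1 + 5·2 = 11, valid modulo lcm(5, 3) = 15: x ≡ 11 (mod 15).
  Combine with x ≡ 9 (mod 13): since gcd(15, 13) = 1, we get a unique residue mod 195.
    Write x = 11 + 15·t and substitute into x ≡ 9 (mod 13): 15·t ≡ 9 − 11 = -2 (mod 13).
    Reduce coefficients mod 13: 2·t ≡ 11 (mod 13).
    The inverse of 2 mod 13 is 7 (since 2·7 = 14 = 1·13 + 1), so t ≡ 7·11 = 77 ≡ 12 (mod 13).
    Then x = 11 + 15·12 = 191, valid modulo lcm(15, 13) = 195: x ≡ 191 (mod 195).
Verify: 191 mod 5 = 1 ✓, 191 mod 3 = 2 ✓, 191 mod 13 = 9 ✓.

x ≡ 191 (mod 195).


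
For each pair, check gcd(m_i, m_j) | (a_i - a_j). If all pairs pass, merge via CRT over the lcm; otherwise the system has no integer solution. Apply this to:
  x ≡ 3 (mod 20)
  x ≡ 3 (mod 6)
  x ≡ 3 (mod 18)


Moduli 20, 6, 18 are not pairwise coprime, so CRT works modulo lcm(m_i) when all pairwise compatibility conditions hold.
Pairwise compatibility: gcd(m_i, m_j) must divide a_i - a_j for every pair.
Merge one congruence at a time:
  Start: x ≡ 3 (mod 20).
  Combine with x ≡ 3 (mod 6): gcd(20, 6) = 2; 3 - 3 = 0, which IS divisible by 2, so compatible.
    Write x = 3 + 20·t and substitute into x ≡ 3 (mod 6): 20·t ≡ 3 − 3 = 0 (mod 6).
    Divide the congruence (and modulus) by g = 2: 10·t ≡ 0 (mod 3).
    Reduce coefficients mod 3: 1·t ≡ 0 (mod 3).
    So t ≡ 0 (mod 3).
    Then x = 3 + 20·0 = 3, valid modulo lcm(20, 6) = 60: x ≡ 3 (mod 60).
  Combine with x ≡ 3 (mod 18): gcd(60, 18) = 6; 3 - 3 = 0, which IS divisible by 6, so compatible.
    Write x = 3 + 60·t and substitute into x ≡ 3 (mod 18): 60·t ≡ 3 − 3 = 0 (mod 18).
    Divide the congruence (and modulus) by g = 6: 10·t ≡ 0 (mod 3).
    Reduce coefficients mod 3: 1·t ≡ 0 (mod 3).
    So t ≡ 0 (mod 3).
    Then x = 3 + 60·0 = 3, valid modulo lcm(60, 18) = 180: x ≡ 3 (mod 180).
Verify: 3 mod 20 = 3, 3 mod 6 = 3, 3 mod 18 = 3.

x ≡ 3 (mod 180).


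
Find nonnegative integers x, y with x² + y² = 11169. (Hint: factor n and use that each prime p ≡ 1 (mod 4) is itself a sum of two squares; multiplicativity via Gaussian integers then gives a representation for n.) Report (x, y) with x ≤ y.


Step 1: Factor n = 11169 = 3^2 · 17 · 73.
Step 2: Check the mod-4 condition on each prime factor: 3 ≡ 3 (mod 4), exponent 2 (must be even); 17 ≡ 1 (mod 4), exponent 1; 73 ≡ 1 (mod 4), exponent 1.
All primes ≡ 3 (mod 4) appear to even exponent (or don't appear), so by the two-squares theorem n IS expressible as a sum of two squares.
Step 3: Build a representation. Group n = k² · m with k = 3 and m = 17 · 73 = 1241 (a product of primes ≡ 1 (mod 4)); a representation of m scales to one of n via (k·x)² + (k·y)² = k²(x² + y²). Each prime p ≡ 1 (mod 4) is itself a sum of two squares; find a² by testing p − a² for a perfect square:
  17: 17 − 1² = 16 = 4² ⇒ 17 = 1² + 4².
  73: 73 − 1² = 72, 73 − 2² = 69, 73 − 3² = 64 = 8² ⇒ 73 = 3² + 8².
  Combine using the Brahmagupta–Fibonacci identity (a² + b²)(c² + d²) = (ac − bd)² + (ad + bc)² = (ac + bd)² + (ad − bc)²:
  17 · 73 = 1241: from (1² + 4²)(3² + 8²), take (1·3 − 4·8, 1·8 + 4·3) = (3 − 32, 8 + 12) = (-29, 20); dropping signs (only squares matter) gives (29, 20); check 29² + 20² = 841 + 400 = 1241 ✓.
  Scale by k = 3: (3·29, 3·20) = (87, 60).
Step 4: Order so x ≤ y and verify: 60² + 87² = 3600 + 7569 = 11169 = n. ✓

n = 11169 = 60² + 87² (one valid representation with x ≤ y).


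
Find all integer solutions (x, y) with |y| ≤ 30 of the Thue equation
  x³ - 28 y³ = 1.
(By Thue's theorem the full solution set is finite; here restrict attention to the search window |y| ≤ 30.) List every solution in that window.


The equation is x³ - 28y³ = 1. For fixed y, x³ = 28·y³ + 1, so a solution requires the RHS to be a perfect cube.
Strategy: iterate y from -30 to 30, compute RHS = 28·y³ + 1, and check whether it is a (positive or negative) perfect cube.
Check small values of y:
  y = 0: RHS = 1 = (1)³ ⇒ x = 1 works.
  y = 1: RHS = 29 is not a perfect cube.
  y = -1: RHS = -27 = (-3)³ ⇒ x = -3 works.
  y = 2: RHS = 225 is not a perfect cube.
  y = -2: RHS = -223 is not a perfect cube.
  y = 3: RHS = 757 is not a perfect cube.
  y = -3: RHS = -755 is not a perfect cube.
Continuing the search up to |y| = 30 finds no further solutions beyond those listed.
Collected solutions: (1, 0), (-3, -1).

Solutions (with |y| ≤ 30): (1, 0), (-3, -1).


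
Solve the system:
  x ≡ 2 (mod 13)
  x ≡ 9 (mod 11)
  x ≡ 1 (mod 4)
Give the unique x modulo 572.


Moduli 13, 11, 4 are pairwise coprime; by CRT there is a unique solution modulo M = 13 · 11 · 4 = 572.
Solve pairwise, accumulating the modulus:
  Start with x ≡ 2 (mod 13).
  Combine with x ≡ 9 (mod 11): since gcd(13, 11) = 1, we get a unique residue mod 143.
    Write x = 2 + 13·t and substitute into x ≡ 9 (mod 11): 13·t ≡ 9 − 2 = 7 (mod 11).
    Reduce coefficients mod 11: 2·t ≡ 7 (mod 11).
    The inverse of 2 mod 11 is 6 (since 2·6 = 12 = 1·11 + 1), so t ≡ 6·7 = 42 ≡ 9 (mod 11).
    Then x = 2 + 13·9 = 119, valid modulo lcm(13, 11) = 143: x ≡ 119 (mod 143).
  Combine with x ≡ 1 (mod 4): since gcd(143, 4) = 1, we get a unique residue mod 572.
    Write x = 119 + 143·t and substitute into x ≡ 1 (mod 4): 143·t ≡ 1 − 119 = -118 (mod 4).
    Reduce coefficients mod 4: 3·t ≡ 2 (mod 4).
    The inverse of 3 mod 4 is 3 (since 3·3 = 9 = 2·4 + 1), so t ≡ 3·2 = 6 ≡ 2 (mod 4).
    Then x = 119 + 143·2 = 405, valid modulo lcm(143, 4) = 572: x ≡ 405 (mod 572).
Verify: 405 mod 13 = 2 ✓, 405 mod 11 = 9 ✓, 405 mod 4 = 1 ✓.

x ≡ 405 (mod 572).


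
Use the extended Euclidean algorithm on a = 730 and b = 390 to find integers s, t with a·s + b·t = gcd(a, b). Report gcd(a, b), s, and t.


Euclidean algorithm on (730, 390) — divide until remainder is 0:
  730 = 1 · 390 + 340
  390 = 1 · 340 + 50
  340 = 6 · 50 + 40
  50 = 1 · 40 + 10
  40 = 4 · 10 + 0
gcd(730, 390) = 10.
Track Bezout coefficients alongside the remainders: start with r₀ = 730 = a·1 + b·0 (s = 1, t = 0) and r₁ = 390 = a·0 + b·1 (s = 0, t = 1); each new remainder r_{k+1} = r_{k-1} − q_k·r_k inherits s_{k+1} = s_{k-1} − q_k·s_k, t_{k+1} = t_{k-1} − q_k·t_k, so r_k = a·s_k + b·t_k at every step:
  q = 1: r = 340, s = 1 − 1·0 = 1, t = 0 − 1·1 = -1  (check: 730·1 + 390·(-1) = 340)
  q = 1: r = 50, s = 0 − 1·1 = -1, t = 1 − 1·(-1) = 2  (check: 730·(-1) + 390·2 = 50)
  q = 6: r = 40, s = 1 − 6·(-1) = 7, t = -1 − 6·2 = -13  (check: 730·7 + 390·(-13) = 40)
  q = 1: r = 10, s = -1 − 1·7 = -8, t = 2 − 1·(-13) = 15  (check: 730·(-8) + 390·15 = 10)
The row with r = 10 (the gcd) gives the Bezout coefficients s = -8, t = 15.
Result: 730 · (-8) + 390 · (15) = 10.

gcd(730, 390) = 10; s = -8, t = 15 (check: 730·(-8) + 390·15 = 10).


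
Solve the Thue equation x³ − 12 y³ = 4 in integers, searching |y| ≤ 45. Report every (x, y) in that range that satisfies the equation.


The equation is x³ - 12y³ = 4. For fixed y, x³ = 12·y³ + 4, so a solution requires the RHS to be a perfect cube.
Strategy: iterate y from -45 to 45, compute RHS = 12·y³ + 4, and check whether it is a (positive or negative) perfect cube.
Check small values of y:
  y = 0: RHS = 4 is not a perfect cube.
  y = 1: RHS = 16 is not a perfect cube.
  y = -1: RHS = -8 = (-2)³ ⇒ x = -2 works.
  y = 2: RHS = 100 is not a perfect cube.
  y = -2: RHS = -92 is not a perfect cube.
  y = 3: RHS = 328 is not a perfect cube.
  y = -3: RHS = -320 is not a perfect cube.
Continuing the search up to |y| = 45 finds no further solutions beyond those listed.
Collected solutions: (-2, -1).

Solutions (with |y| ≤ 45): (-2, -1).


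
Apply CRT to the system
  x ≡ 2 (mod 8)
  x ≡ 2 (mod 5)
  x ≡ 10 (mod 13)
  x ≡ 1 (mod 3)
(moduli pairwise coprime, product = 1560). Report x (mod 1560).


Product of moduli M = 8 · 5 · 13 · 3 = 1560.
Merge one congruence at a time:
  Start: x ≡ 2 (mod 8).
  Combine with x ≡ 2 (mod 5); new modulus lcm = 40.
    Write x = 2 + 8·t and substitute into x ≡ 2 (mod 5): 8·t ≡ 2 − 2 = 0 (mod 5).
    Reduce coefficients mod 5: 3·t ≡ 0 (mod 5).
    The inverse of 3 mod 5 is 2 (since 3·2 = 6 = 1·5 + 1), so t ≡ 2·0 = 0 ≡ 0 (mod 5).
    Then x = 2 + 8·0 = 2, valid modulo lcm(8, 5) = 40: x ≡ 2 (mod 40).
  Combine with x ≡ 10 (mod 13); new modulus lcm = 520.
    Write x = 2 + 40·t and substitute into x ≡ 10 (mod 13): 40·t ≡ 10 − 2 = 8 (mod 13).
    Reduce coefficients mod 13: 1·t ≡ 8 (mod 13).
    So t ≡ 8 (mod 13).
    Then x = 2 + 40·8 = 322, valid modulo lcm(40, 13) = 520: x ≡ 322 (mod 520).
  Combine with x ≡ 1 (mod 3); new modulus lcm = 1560.
    Write x = 322 + 520·t and substitute into x ≡ 1 (mod 3): 520·t ≡ 1 − 322 = -321 (mod 3).
    Reduce coefficients mod 3: 1·t ≡ 0 (mod 3).
    So t ≡ 0 (mod 3).
    Then x = 322 + 520·0 = 322, valid modulo lcm(520, 3) = 1560: x ≡ 322 (mod 1560).
Verify against each original: 322 mod 8 = 2, 322 mod 5 = 2, 322 mod 13 = 10, 322 mod 3 = 1.

x ≡ 322 (mod 1560).


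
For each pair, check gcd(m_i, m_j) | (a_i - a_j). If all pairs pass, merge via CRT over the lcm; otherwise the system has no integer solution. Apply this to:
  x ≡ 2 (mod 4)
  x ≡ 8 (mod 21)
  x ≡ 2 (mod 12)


Moduli 4, 21, 12 are not pairwise coprime, so CRT works modulo lcm(m_i) when all pairwise compatibility conditions hold.
Pairwise compatibility: gcd(m_i, m_j) must divide a_i - a_j for every pair.
Merge one congruence at a time:
  Start: x ≡ 2 (mod 4).
  Combine with x ≡ 8 (mod 21): gcd(4, 21) = 1; 8 - 2 = 6, which IS divisible by 1, so compatible.
    Write x = 2 + 4·t and substitute into x ≡ 8 (mod 21): 4·t ≡ 8 − 2 = 6 (mod 21).
    The inverse of 4 mod 21 is 16 (since 4·16 = 64 = 3·21 + 1), so t ≡ 16·6 = 96 ≡ 12 (mod 21).
    Then x = 2 + 4·12 = 50, valid modulo lcm(4, 21) = 84: x ≡ 50 (mod 84).
  Combine with x ≡ 2 (mod 12): gcd(84, 12) = 12; 2 - 50 = -48, which IS divisible by 12, so compatible.
    Write x = 50 + 84·t and substitute into x ≡ 2 (mod 12): 84·t ≡ 2 − 50 = -48 (mod 12).
    Divide the congruence (and modulus) by g = 12: 7·t ≡ -4 (mod 1).
    Modulo 1 every t works; take t = 0.
    Then x = 50 + 84·0 = 50, valid modulo lcm(84, 12) = 84: x ≡ 50 (mod 84).
Verify: 50 mod 4 = 2, 50 mod 21 = 8, 50 mod 12 = 2.

x ≡ 50 (mod 84).


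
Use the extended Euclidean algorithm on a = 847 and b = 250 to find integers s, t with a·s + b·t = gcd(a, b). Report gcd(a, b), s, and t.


Euclidean algorithm on (847, 250) — divide until remainder is 0:
  847 = 3 · 250 + 97
  250 = 2 · 97 + 56
  97 = 1 · 56 + 41
  56 = 1 · 41 + 15
  41 = 2 · 15 + 11
  15 = 1 · 11 + 4
  11 = 2 · 4 + 3
  4 = 1 · 3 + 1
  3 = 3 · 1 + 0
gcd(847, 250) = 1.
Track Bezout coefficients alongside the remainders: start with r₀ = 847 = a·1 + b·0 (s = 1, t = 0) and r₁ = 250 = a·0 + b·1 (s = 0, t = 1); each new remainder r_{k+1} = r_{k-1} − q_k·r_k inherits s_{k+1} = s_{k-1} − q_k·s_k, t_{k+1} = t_{k-1} − q_k·t_k, so r_k = a·s_k + b·t_k at every step:
  q = 3: r = 97, s = 1 − 3·0 = 1, t = 0 − 3·1 = -3  (check: 847·1 + 250·(-3) = 97)
  q = 2: r = 56, s = 0 − 2·1 = -2, t = 1 − 2·(-3) = 7  (check: 847·(-2) + 250·7 = 56)
  q = 1: r = 41, s = 1 − 1·(-2) = 3, t = -3 − 1·7 = -10  (check: 847·3 + 250·(-10) = 41)
  q = 1: r = 15, s = -2 − 1·3 = -5, t = 7 − 1·(-10) = 17  (check: 847·(-5) + 250·17 = 15)
  q = 2: r = 11, s = 3 − 2·(-5) = 13, t = -10 − 2·17 = -44  (check: 847·13 + 250·(-44) = 11)
  q = 1: r = 4, s = -5 − 1·13 = -18, t = 17 − 1·(-44) = 61  (check: 847·(-18) + 250·61 = 4)
  q = 2: r = 3, s = 13 − 2·(-18) = 49, t = -44 − 2·61 = -166  (check: 847·49 + 250·(-166) = 3)
  q = 1: r = 1, s = -18 − 1·49 = -67, t = 61 − 1·(-166) = 227  (check: 847·(-67) + 250·227 = 1)
The row with r = 1 (the gcd) gives the Bezout coefficients s = -67, t = 227.
Result: 847 · (-67) + 250 · (227) = 1.

gcd(847, 250) = 1; s = -67, t = 227 (check: 847·(-67) + 250·227 = 1).


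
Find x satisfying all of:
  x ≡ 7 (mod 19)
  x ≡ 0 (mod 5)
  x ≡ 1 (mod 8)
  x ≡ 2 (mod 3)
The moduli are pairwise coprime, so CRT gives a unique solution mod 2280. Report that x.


Product of moduli M = 19 · 5 · 8 · 3 = 2280.
Merge one congruence at a time:
  Start: x ≡ 7 (mod 19).
  Combine with x ≡ 0 (mod 5); new modulus lcm = 95.
    Write x = 7 + 19·t and substitute into x ≡ 0 (mod 5): 19·t ≡ 0 − 7 = -7 (mod 5).
    Reduce coefficients mod 5: 4·t ≡ 3 (mod 5).
    The inverse of 4 mod 5 is 4 (since 4·4 = 16 = 3·5 + 1), so t ≡ 4·3 = 12 ≡ 2 (mod 5).
    Then x = 7 + 19·2 = 45, valid modulo lcm(19, 5) = 95: x ≡ 45 (mod 95).
  Combine with x ≡ 1 (mod 8); new modulus lcm = 760.
    Write x = 45 + 95·t and substitute into x ≡ 1 (mod 8): 95·t ≡ 1 − 45 = -44 (mod 8).
    Reduce coefficients mod 8: 7·t ≡ 4 (mod 8).
    The inverse of 7 mod 8 is 7 (since 7·7 = 49 = 6·8 + 1), so t ≡ 7·4 = 28 ≡ 4 (mod 8).
    Then x = 45 + 95·4 = 425, valid modulo lcm(95, 8) = 760: x ≡ 425 (mod 760).
  Combine with x ≡ 2 (mod 3); new modulus lcm = 2280.
    Write x = 425 + 760·t and substitute into x ≡ 2 (mod 3): 760·t ≡ 2 − 425 = -423 (mod 3).
    Reduce coefficients mod 3: 1·t ≡ 0 (mod 3).
    So t ≡ 0 (mod 3).
    Then x = 425 + 760·0 = 425, valid modulo lcm(760, 3) = 2280: x ≡ 425 (mod 2280).
Verify against each original: 425 mod 19 = 7, 425 mod 5 = 0, 425 mod 8 = 1, 425 mod 3 = 2.

x ≡ 425 (mod 2280).


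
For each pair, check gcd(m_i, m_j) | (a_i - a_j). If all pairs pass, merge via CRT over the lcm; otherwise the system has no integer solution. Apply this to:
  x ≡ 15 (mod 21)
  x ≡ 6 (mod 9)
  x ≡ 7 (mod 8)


Moduli 21, 9, 8 are not pairwise coprime, so CRT works modulo lcm(m_i) when all pairwise compatibility conditions hold.
Pairwise compatibility: gcd(m_i, m_j) must divide a_i - a_j for every pair.
Merge one congruence at a time:
  Start: x ≡ 15 (mod 21).
  Combine with x ≡ 6 (mod 9): gcd(21, 9) = 3; 6 - 15 = -9, which IS divisible by 3, so compatible.
    Write x = 15 + 21·t and substitute into x ≡ 6 (mod 9): 21·t ≡ 6 − 15 = -9 (mod 9).
    Divide the congruence (and modulus) by g = 3: 7·t ≡ -3 (mod 3).
    Reduce coefficients mod 3: 1·t ≡ 0 (mod 3).
    So t ≡ 0 (mod 3).
    Then x = 15 + 21·0 = 15, valid modulo lcm(21, 9) = 63: x ≡ 15 (mod 63).
  Combine with x ≡ 7 (mod 8): gcd(63, 8) = 1; 7 - 15 = -8, which IS divisible by 1, so compatible.
    Write x = 15 + 63·t and substitute into x ≡ 7 (mod 8): 63·t ≡ 7 − 15 = -8 (mod 8).
    Reduce coefficients mod 8: 7·t ≡ 0 (mod 8).
    The inverse of 7 mod 8 is 7 (since 7·7 = 49 = 6·8 + 1), so t ≡ 7·0 = 0 ≡ 0 (mod 8).
    Then x = 15 + 63·0 = 15, valid modulo lcm(63, 8) = 504: x ≡ 15 (mod 504).
Verify: 15 mod 21 = 15, 15 mod 9 = 6, 15 mod 8 = 7.

x ≡ 15 (mod 504).


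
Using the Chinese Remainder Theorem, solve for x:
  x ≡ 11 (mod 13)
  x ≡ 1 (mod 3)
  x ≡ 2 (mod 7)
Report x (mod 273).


Moduli 13, 3, 7 are pairwise coprime; by CRT there is a unique solution modulo M = 13 · 3 · 7 = 273.
Solve pairwise, accumulating the modulus:
  Start with x ≡ 11 (mod 13).
  Combine with x ≡ 1 (mod 3): since gcd(13, 3) = 1, we get a unique residue mod 39.
    Write x = 11 + 13·t and substitute into x ≡ 1 (mod 3): 13·t ≡ 1 − 11 = -10 (mod 3).
    Reduce coefficients mod 3: 1·t ≡ 2 (mod 3).
    So t ≡ 2 (mod 3).
    Then x = 11 + 13·2 = 37, valid modulo lcm(13, 3) = 39: x ≡ 37 (mod 39).
  Combine with x ≡ 2 (mod 7): since gcd(39, 7) = 1, we get a unique residue mod 273.
    Write x = 37 + 39·t and substitute into x ≡ 2 (mod 7): 39·t ≡ 2 − 37 = -35 (mod 7).
    Reduce coefficients mod 7: 4·t ≡ 0 (mod 7).
    The inverse of 4 mod 7 is 2 (since 4·2 = 8 = 1·7 + 1), so t ≡ 2·0 = 0 ≡ 0 (mod 7).
    Then x = 37 + 39·0 = 37, valid modulo lcm(39, 7) = 273: x ≡ 37 (mod 273).
Verify: 37 mod 13 = 11 ✓, 37 mod 3 = 1 ✓, 37 mod 7 = 2 ✓.

x ≡ 37 (mod 273).


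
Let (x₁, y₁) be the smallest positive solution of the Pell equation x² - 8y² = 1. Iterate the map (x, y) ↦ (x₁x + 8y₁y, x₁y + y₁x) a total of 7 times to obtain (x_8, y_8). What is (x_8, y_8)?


Step 1: Find the fundamental solution (x₁, y₁) of x² - 8y² = 1.
  Expand √8 as a continued fraction. a₀ = ⌊√8⌋ = 2; iterate m_{k+1} = d_k·a_k − m_k, d_{k+1} = (8 − m_{k+1}²)/d_k, a_{k+1} = ⌊(a₀ + m_{k+1})/d_{k+1}⌋ (starting m₀ = 0, d₀ = 1), with convergents p_k = a_k·p_{k-1} + p_{k-2}, q_k = a_k·q_{k-1} + q_{k-2} (p₋₁ = 1, q₋₁ = 0):
  k = 0: a₀ = 2; p₀/q₀ = 2/1; p₀² − 8·q₀² = 4 − 8 = -4.
  k = 1: m = 2, d = 4, a = ⌊(2 + 2)/4⌋ = 1; p/q = (1·2 + 1)/(1·1 + 0) = 3/1; p² − 8·q² = 9 − 8 = 1.
  The first convergent with p² − 8·q² = 1 gives the fundamental solution (x₁, y₁) = (3, 1).
Step 2: Apply the recurrence (x_{n+1}, y_{n+1}) = (x₁x_n + 8y₁y_n, x₁y_n + y₁x_n) repeatedly.
  From (x_1, y_1) = (3, 1): x_2 = 3·3 + 8·1·1 = 17; y_2 = 3·1 + 1·3 = 6.
  From (x_2, y_2) = (17, 6): x_3 = 3·17 + 8·1·6 = 99; y_3 = 3·6 + 1·17 = 35.
  From (x_3, y_3) = (99, 35): x_4 = 3·99 + 8·1·35 = 577; y_4 = 3·35 + 1·99 = 204.
  From (x_4, y_4) = (577, 204): x_5 = 3·577 + 8·1·204 = 3363; y_5 = 3·204 + 1·577 = 1189.
  From (x_5, y_5) = (3363, 1189): x_6 = 3·3363 + 8·1·1189 = 19601; y_6 = 3·1189 + 1·3363 = 6930.
  From (x_6, y_6) = (19601, 6930): x_7 = 3·19601 + 8·1·6930 = 114243; y_7 = 3·6930 + 1·19601 = 40391.
  From (x_7, y_7) = (114243, 40391): x_8 = 3·114243 + 8·1·40391 = 665857; y_8 = 3·40391 + 1·114243 = 235416.
Step 3: Verify x_8² - 8·y_8² = 443365544449 - 443365544448 = 1 (should be 1). ✓

(x_1, y_1) = (3, 1); (x_8, y_8) = (665857, 235416).


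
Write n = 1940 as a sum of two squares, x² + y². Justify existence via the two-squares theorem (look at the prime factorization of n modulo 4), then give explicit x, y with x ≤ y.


Step 1: Factor n = 1940 = 2^2 · 5 · 97.
Step 2: Check the mod-4 condition on each prime factor: 2 = 2 (special); 5 ≡ 1 (mod 4), exponent 1; 97 ≡ 1 (mod 4), exponent 1.
All primes ≡ 3 (mod 4) appear to even exponent (or don't appear), so by the two-squares theorem n IS expressible as a sum of two squares.
Step 3: Build a representation. Group n = k² · m with k = 2 and m = 5 · 97 = 485 (a product of primes ≡ 1 (mod 4)); a representation of m scales to one of n via (k·x)² + (k·y)² = k²(x² + y²). Each prime p ≡ 1 (mod 4) is itself a sum of two squares; find a² by testing p − a² for a perfect square:
  5: 5 − 1² = 4 = 2² ⇒ 5 = 1² + 2².
  97: 97 − 1² = 96, 97 − 2² = 93, 97 − 3² = 88, 97 − 4² = 81 = 9² ⇒ 97 = 4² + 9².
  Combine using the Brahmagupta–Fibonacci identity (a² + b²)(c² + d²) = (ac − bd)² + (ad + bc)² = (ac + bd)² + (ad − bc)²:
  5 · 97 = 485: from (1² + 2²)(4² + 9²), take (1·4 − 2·9, 1·9 + 2·4) = (4 − 18, 9 + 8) = (-14, 17); dropping signs (only squares matter) gives (14, 17); check 14² + 17² = 196 + 289 = 485 ✓.
  Scale by k = 2: (2·14, 2·17) = (28, 34).
Step 4: Order so x ≤ y and verify: 28² + 34² = 784 + 1156 = 1940 = n. ✓

n = 1940 = 28² + 34² (one valid representation with x ≤ y).


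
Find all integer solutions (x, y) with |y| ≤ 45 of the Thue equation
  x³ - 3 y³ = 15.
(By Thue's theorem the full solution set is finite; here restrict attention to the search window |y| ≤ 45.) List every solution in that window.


The equation is x³ - 3y³ = 15. For fixed y, x³ = 3·y³ + 15, so a solution requires the RHS to be a perfect cube.
Strategy: iterate y from -45 to 45, compute RHS = 3·y³ + 15, and check whether it is a (positive or negative) perfect cube.
Check small values of y:
  y = 0: RHS = 15 is not a perfect cube.
  y = 1: RHS = 18 is not a perfect cube.
  y = -1: RHS = 12 is not a perfect cube.
  y = 2: RHS = 39 is not a perfect cube.
  y = -2: RHS = -9 is not a perfect cube.
  y = 3: RHS = 96 is not a perfect cube.
  y = -3: RHS = -66 is not a perfect cube.
Continuing the search up to |y| = 45 finds no solutions either.
No (x, y) in the scanned range satisfies the equation.

No integer solutions with |y| ≤ 45.


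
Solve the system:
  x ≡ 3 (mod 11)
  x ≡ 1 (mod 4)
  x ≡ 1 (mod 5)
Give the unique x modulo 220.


Moduli 11, 4, 5 are pairwise coprime; by CRT there is a unique solution modulo M = 11 · 4 · 5 = 220.
Solve pairwise, accumulating the modulus:
  Start with x ≡ 3 (mod 11).
  Combine with x ≡ 1 (mod 4): since gcd(11, 4) = 1, we get a unique residue mod 44.
    Write x = 3 + 11·t and substitute into x ≡ 1 (mod 4): 11·t ≡ 1 − 3 = -2 (mod 4).
    Reduce coefficients mod 4: 3·t ≡ 2 (mod 4).
    The inverse of 3 mod 4 is 3 (since 3·3 = 9 = 2·4 + 1), so t ≡ 3·2 = 6 ≡ 2 (mod 4).
    Then x = 3 + 11·2 = 25, valid modulo lcm(11, 4) = 44: x ≡ 25 (mod 44).
  Combine with x ≡ 1 (mod 5): since gcd(44, 5) = 1, we get a unique residue mod 220.
    Write x = 25 + 44·t and substitute into x ≡ 1 (mod 5): 44·t ≡ 1 − 25 = -24 (mod 5).
    Reduce coefficients mod 5: 4·t ≡ 1 (mod 5).
    The inverse of 4 mod 5 is 4 (since 4·4 = 16 = 3·5 + 1), so t ≡ 4·1 = 4 ≡ 4 (mod 5).
    Then x = 25 + 44·4 = 201, valid modulo lcm(44, 5) = 220: x ≡ 201 (mod 220).
Verify: 201 mod 11 = 3 ✓, 201 mod 4 = 1 ✓, 201 mod 5 = 1 ✓.

x ≡ 201 (mod 220).
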